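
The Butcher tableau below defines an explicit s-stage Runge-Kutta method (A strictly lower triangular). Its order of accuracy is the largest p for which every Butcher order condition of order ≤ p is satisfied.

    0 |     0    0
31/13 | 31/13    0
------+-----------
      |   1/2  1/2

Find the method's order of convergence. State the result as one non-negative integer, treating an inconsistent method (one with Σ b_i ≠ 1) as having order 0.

b = (1/2, 1/2)
c = (0, 31/13)
Σ b_i: 1/2·1 + 1/2·1 = 1 ✓
b·c: 1/2·31/13 = 31/26 ≠ 1/2 ⇒ order 1.

1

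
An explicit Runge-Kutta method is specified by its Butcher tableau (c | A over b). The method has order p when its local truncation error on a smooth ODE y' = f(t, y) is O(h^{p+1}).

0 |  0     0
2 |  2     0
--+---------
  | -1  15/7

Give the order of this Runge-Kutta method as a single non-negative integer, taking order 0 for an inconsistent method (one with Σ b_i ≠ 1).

0

b = (-1, 15/7)
c = (0, 2)
Σ b_i: (-1)·1 + 15/7·1 = 8/7 ≠ 1 ⇒ order 0.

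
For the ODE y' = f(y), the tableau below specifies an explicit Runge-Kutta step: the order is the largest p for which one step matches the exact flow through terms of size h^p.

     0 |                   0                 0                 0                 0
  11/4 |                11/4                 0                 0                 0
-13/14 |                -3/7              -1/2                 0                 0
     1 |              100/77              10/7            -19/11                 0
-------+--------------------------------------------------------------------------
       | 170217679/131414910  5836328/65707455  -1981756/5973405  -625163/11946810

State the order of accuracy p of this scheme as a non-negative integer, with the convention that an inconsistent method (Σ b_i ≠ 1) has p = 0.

3

b = (170217679/131414910, 5836328/65707455, -1981756/5973405, -625163/11946810)
c = (0, 11/4, -13/14, 1)
Ac = (0, 0, -11/8, 426/77)
Σ b_i: 170217679/131414910·1 + 5836328/65707455·1 + (-1981756/5973405)·1 + (-625163/11946810)·1 = 1 ✓
b·c: 5836328/65707455·11/4 + (-1981756/5973405)·(-13/14) + (-625163/11946810)·1 = 1/2 ✓
b·c²: 5836328/65707455·121/16 + (-1981756/5973405)·169/196 + (-625163/11946810)·1 = 1/3 ✓
b·Ac: (-1981756/5973405)·(-11/8) + (-625163/11946810)·426/77 = 1/6 ✓
b·c³: 5836328/65707455·1331/64 + (-1981756/5973405)·(-2197/2744) + (-625163/11946810)·1 = 229757377/111503560 ≠ 1/4 ⇒ order 3.
b·(c∘Ac): (-1981756/5973405)·143/112 + (-625163/11946810)·426/77 = -17038499/23893620 ≠ 1/8
b·Ac²: (-1981756/5973405)·(-121/32) + (-625163/11946810)·40163/4312 = 171063423/223007120 ≠ 1/12
b·A²c: (-625163/11946810)·19/8 = -11878097/95574480 ≠ 1/24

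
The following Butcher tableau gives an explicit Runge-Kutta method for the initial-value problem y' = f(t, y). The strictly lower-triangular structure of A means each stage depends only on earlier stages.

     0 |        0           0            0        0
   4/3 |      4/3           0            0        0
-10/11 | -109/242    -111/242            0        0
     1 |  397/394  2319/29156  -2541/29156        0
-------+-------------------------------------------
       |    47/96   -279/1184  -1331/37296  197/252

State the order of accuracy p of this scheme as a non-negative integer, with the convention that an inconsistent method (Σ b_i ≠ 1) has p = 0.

4

b = (47/96, -279/1184, -1331/37296, 197/252)
c = (0, 4/3, -10/11, 1)
Ac = (0, 0, -74/121, 73/394)
Σ b_i: 47/96·1 + (-279/1184)·1 + (-1331/37296)·1 + 197/252·1 = 1 ✓
b·c: (-279/1184)·4/3 + (-1331/37296)·(-10/11) + 197/252·1 = 1/2 ✓
b·c²: (-279/1184)·16/9 + (-1331/37296)·100/121 + 197/252·1 = 1/3 ✓
b·Ac: (-1331/37296)·(-74/121) + 197/252·73/394 = 1/6 ✓
b·c³: (-279/1184)·64/27 + (-1331/37296)·(-1000/1331) + 197/252·1 = 1/4 ✓
b·(c∘Ac): (-1331/37296)·740/1331 + 197/252·73/394 = 1/8 ✓
b·Ac²: (-1331/37296)·(-296/363) + 197/252·41/591 = 1/12 ✓
b·A²c: 197/252·21/394 = 1/24 ✓; 4 stages ⇒ order 4.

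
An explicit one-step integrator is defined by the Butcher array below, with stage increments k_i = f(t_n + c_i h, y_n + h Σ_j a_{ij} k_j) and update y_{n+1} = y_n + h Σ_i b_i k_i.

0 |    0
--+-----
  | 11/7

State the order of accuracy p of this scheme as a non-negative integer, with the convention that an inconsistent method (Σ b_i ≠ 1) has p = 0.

0

b = (11/7)
c = (0)
Σ b_i: 11/7·1 = 11/7 ≠ 1 ⇒ order 0.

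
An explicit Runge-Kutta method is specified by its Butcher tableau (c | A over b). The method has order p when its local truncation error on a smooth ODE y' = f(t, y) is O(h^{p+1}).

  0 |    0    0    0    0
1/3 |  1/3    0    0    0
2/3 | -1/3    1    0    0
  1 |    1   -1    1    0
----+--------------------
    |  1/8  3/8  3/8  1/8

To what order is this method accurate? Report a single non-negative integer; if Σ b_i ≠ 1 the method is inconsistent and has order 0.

4

b = (1/8, 3/8, 3/8, 1/8)
c = (0, 1/3, 2/3, 1)
Ac = (0, 0, 1/3, 1/3)
Σ b_i: 1/8·1 + 3/8·1 + 3/8·1 + 1/8·1 = 1 ✓
b·c: 3/8·1/3 + 3/8·2/3 + 1/8·1 = 1/2 ✓
b·c²: 3/8·1/9 + 3/8·4/9 + 1/8·1 = 1/3 ✓
b·Ac: 3/8·1/3 + 1/8·1/3 = 1/6 ✓
b·c³: 3/8·1/27 + 3/8·8/27 + 1/8·1 = 1/4 ✓
b·(c∘Ac): 3/8·2/9 + 1/8·1/3 = 1/8 ✓
b·Ac²: 3/8·1/9 + 1/8·1/3 = 1/12 ✓
b·A²c: 1/8·1/3 = 1/24 ✓; 4 stages ⇒ order 4.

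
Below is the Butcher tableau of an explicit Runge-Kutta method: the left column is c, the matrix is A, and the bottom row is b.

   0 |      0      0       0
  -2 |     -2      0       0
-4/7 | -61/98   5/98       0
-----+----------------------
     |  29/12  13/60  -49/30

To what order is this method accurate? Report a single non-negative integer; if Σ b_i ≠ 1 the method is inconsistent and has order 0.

b = (29/12, 13/60, -49/30)
c = (0, -2, -4/7)
Ac = (0, 0, -5/49)
Σ b_i: 29/12·1 + 13/60·1 + (-49/30)·1 = 1 ✓
b·c: 13/60·(-2) + (-49/30)·(-4/7) = 1/2 ✓
b·c²: 13/60·4 + (-49/30)·16/49 = 1/3 ✓
b·Ac: (-49/30)·(-5/49) = 1/6 ✓; 3 stages ⇒ order 3.

3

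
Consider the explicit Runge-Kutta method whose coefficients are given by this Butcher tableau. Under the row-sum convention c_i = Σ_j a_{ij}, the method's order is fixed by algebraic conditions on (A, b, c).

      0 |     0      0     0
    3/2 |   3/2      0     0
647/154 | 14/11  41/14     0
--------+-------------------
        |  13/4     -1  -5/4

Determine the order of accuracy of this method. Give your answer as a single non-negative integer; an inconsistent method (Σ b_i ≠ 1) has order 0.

b = (13/4, -1, -5/4)
c = (0, 3/2, 647/154)
Ac = (0, 0, 123/28)
Σ b_i: 13/4·1 + (-1)·1 + (-5/4)·1 = 1 ✓
b·c: (-1)·3/2 + (-5/4)·647/154 = -4159/616 ≠ 1/2 ⇒ order 1.

1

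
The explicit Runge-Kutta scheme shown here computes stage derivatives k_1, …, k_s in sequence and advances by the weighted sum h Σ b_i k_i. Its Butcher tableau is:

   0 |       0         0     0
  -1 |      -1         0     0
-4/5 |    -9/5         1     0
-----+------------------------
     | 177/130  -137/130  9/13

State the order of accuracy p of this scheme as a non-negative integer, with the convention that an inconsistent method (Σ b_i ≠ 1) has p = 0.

2

b = (177/130, -137/130, 9/13)
c = (0, -1, -4/5)
Ac = (0, 0, -1)
Σ b_i: 177/130·1 + (-137/130)·1 + 9/13·1 = 1 ✓
b·c: (-137/130)·(-1) + 9/13·(-4/5) = 1/2 ✓
b·c²: (-137/130)·1 + 9/13·16/25 = -397/650 ≠ 1/3 ⇒ order 2.
b·Ac: 9/13·(-1) = -9/13 ≠ 1/6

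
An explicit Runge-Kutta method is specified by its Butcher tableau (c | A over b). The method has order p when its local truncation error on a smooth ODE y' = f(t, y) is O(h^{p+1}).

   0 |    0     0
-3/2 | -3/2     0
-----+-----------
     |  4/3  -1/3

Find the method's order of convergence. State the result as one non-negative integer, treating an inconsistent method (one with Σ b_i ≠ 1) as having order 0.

b = (4/3, -1/3)
c = (0, -3/2)
Σ b_i: 4/3·1 + (-1/3)·1 = 1 ✓
b·c: (-1/3)·(-3/2) = 1/2 ✓; 2 stages ⇒ order 2.

2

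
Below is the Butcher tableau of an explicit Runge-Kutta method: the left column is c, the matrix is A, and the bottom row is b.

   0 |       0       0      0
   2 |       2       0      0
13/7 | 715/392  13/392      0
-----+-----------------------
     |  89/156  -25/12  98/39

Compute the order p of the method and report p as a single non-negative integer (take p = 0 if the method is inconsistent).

3

b = (89/156, -25/12, 98/39)
c = (0, 2, 13/7)
Ac = (0, 0, 13/196)
Σ b_i: 89/156·1 + (-25/12)·1 + 98/39·1 = 1 ✓
b·c: (-25/12)·2 + 98/39·13/7 = 1/2 ✓
b·c²: (-25/12)·4 + 98/39·169/49 = 1/3 ✓
b·Ac: 98/39·13/196 = 1/6 ✓; 3 stages ⇒ order 3.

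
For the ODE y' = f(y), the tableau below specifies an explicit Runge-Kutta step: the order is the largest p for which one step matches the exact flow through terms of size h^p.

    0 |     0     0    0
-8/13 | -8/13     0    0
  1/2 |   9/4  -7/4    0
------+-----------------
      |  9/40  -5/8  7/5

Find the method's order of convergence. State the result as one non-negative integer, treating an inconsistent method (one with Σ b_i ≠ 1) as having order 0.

b = (9/40, -5/8, 7/5)
c = (0, -8/13, 1/2)
Ac = (0, 0, 14/13)
Σ b_i: 9/40·1 + (-5/8)·1 + 7/5·1 = 1 ✓
b·c: (-5/8)·(-8/13) + 7/5·1/2 = 141/130 ≠ 1/2 ⇒ order 1.

1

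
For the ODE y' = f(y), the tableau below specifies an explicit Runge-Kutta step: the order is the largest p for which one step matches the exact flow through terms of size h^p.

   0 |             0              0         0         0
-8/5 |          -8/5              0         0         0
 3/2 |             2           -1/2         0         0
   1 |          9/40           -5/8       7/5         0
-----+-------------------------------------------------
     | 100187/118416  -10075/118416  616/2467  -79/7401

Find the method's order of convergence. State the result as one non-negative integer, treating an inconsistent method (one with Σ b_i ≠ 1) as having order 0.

3

b = (100187/118416, -10075/118416, 616/2467, -79/7401)
c = (0, -8/5, 3/2, 1)
Ac = (0, 0, 4/5, 31/10)
Σ b_i: 100187/118416·1 + (-10075/118416)·1 + 616/2467·1 + (-79/7401)·1 = 1 ✓
b·c: (-10075/118416)·(-8/5) + 616/2467·3/2 + (-79/7401)·1 = 1/2 ✓
b·c²: (-10075/118416)·64/25 + 616/2467·9/4 + (-79/7401)·1 = 1/3 ✓
b·Ac: 616/2467·4/5 + (-79/7401)·31/10 = 1/6 ✓
b·c³: (-10075/118416)·(-512/125) + 616/2467·27/8 + (-79/7401)·1 = 14562/12335 ≠ 1/4 ⇒ order 3.
b·(c∘Ac): 616/2467·6/5 + (-79/7401)·31/10 = 19727/74010 ≠ 1/8
b·Ac²: 616/2467·(-32/25) + (-79/7401)·31/20 = -248789/740100 ≠ 1/12
b·A²c: (-79/7401)·28/25 = -2212/185025 ≠ 1/24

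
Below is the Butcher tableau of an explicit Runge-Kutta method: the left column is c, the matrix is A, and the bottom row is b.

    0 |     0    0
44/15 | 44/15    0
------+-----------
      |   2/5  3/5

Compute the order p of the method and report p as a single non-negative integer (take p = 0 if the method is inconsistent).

b = (2/5, 3/5)
c = (0, 44/15)
Σ b_i: 2/5·1 + 3/5·1 = 1 ✓
b·c: 3/5·44/15 = 44/25 ≠ 1/2 ⇒ order 1.

1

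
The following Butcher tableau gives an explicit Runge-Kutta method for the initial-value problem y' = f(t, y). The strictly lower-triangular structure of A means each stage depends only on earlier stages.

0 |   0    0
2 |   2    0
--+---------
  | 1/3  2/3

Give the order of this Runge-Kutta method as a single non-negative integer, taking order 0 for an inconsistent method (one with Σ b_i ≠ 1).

b = (1/3, 2/3)
c = (0, 2)
Σ b_i: 1/3·1 + 2/3·1 = 1 ✓
b·c: 2/3·2 = 4/3 ≠ 1/2 ⇒ order 1.

1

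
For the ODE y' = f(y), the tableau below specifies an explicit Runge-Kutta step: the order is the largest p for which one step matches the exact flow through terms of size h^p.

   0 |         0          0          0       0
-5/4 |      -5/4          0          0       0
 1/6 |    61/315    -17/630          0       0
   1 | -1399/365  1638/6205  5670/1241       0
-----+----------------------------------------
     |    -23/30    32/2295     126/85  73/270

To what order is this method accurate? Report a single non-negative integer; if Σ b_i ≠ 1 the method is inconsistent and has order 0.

b = (-23/30, 32/2295, 126/85, 73/270)
c = (0, -5/4, 1/6, 1)
Ac = (0, 0, 17/504, 63/146)
Σ b_i: (-23/30)·1 + 32/2295·1 + 126/85·1 + 73/270·1 = 1 ✓
b·c: 32/2295·(-5/4) + 126/85·1/6 + 73/270·1 = 1/2 ✓
b·c²: 32/2295·25/16 + 126/85·1/36 + 73/270·1 = 1/3 ✓
b·Ac: 126/85·17/504 + 73/270·63/146 = 1/6 ✓
b·c³: 32/2295·(-125/64) + 126/85·1/216 + 73/270·1 = 1/4 ✓
b·(c∘Ac): 126/85·17/3024 + 73/270·63/146 = 1/8 ✓
b·Ac²: 126/85·(-85/2016) + 73/270·315/584 = 1/12 ✓
b·A²c: 73/270·45/292 = 1/24 ✓; 4 stages ⇒ order 4.

4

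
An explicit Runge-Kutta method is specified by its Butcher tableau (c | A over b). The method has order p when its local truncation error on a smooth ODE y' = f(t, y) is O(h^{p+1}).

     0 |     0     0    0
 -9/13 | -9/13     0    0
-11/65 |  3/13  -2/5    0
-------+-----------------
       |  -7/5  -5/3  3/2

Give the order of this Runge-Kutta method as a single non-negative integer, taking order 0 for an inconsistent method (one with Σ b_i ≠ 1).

0

b = (-7/5, -5/3, 3/2)
c = (0, -9/13, -11/65)
Ac = (0, 0, 18/65)
Σ b_i: (-7/5)·1 + (-5/3)·1 + 3/2·1 = -47/30 ≠ 1 ⇒ order 0.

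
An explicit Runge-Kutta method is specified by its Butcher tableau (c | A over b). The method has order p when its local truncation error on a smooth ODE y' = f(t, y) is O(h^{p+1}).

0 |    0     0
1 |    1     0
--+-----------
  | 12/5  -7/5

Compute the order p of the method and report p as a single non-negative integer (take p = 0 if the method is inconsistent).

b = (12/5, -7/5)
c = (0, 1)
Σ b_i: 12/5·1 + (-7/5)·1 = 1 ✓
b·c: (-7/5)·1 = -7/5 ≠ 1/2 ⇒ order 1.

1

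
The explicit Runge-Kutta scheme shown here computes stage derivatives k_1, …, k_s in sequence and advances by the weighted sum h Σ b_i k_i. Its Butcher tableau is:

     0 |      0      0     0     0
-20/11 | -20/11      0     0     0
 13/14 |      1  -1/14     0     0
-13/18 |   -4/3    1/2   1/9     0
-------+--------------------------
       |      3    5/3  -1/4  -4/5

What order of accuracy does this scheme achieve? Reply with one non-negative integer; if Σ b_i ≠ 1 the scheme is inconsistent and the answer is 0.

b = (3, 5/3, -1/4, -4/5)
c = (0, -20/11, 13/14, -13/18)
Ac = (0, 0, 10/77, -1117/1386)
Σ b_i: 3·1 + 5/3·1 + (-1/4)·1 + (-4/5)·1 = 217/60 ≠ 1 ⇒ order 0.

0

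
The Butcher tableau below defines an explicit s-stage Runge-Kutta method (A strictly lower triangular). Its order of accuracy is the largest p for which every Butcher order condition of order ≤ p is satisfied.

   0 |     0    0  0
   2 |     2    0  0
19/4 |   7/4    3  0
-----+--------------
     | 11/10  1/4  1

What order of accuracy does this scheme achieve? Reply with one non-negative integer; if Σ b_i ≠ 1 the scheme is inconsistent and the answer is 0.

b = (11/10, 1/4, 1)
c = (0, 2, 19/4)
Ac = (0, 0, 6)
Σ b_i: 11/10·1 + 1/4·1 + 1·1 = 47/20 ≠ 1 ⇒ order 0.

0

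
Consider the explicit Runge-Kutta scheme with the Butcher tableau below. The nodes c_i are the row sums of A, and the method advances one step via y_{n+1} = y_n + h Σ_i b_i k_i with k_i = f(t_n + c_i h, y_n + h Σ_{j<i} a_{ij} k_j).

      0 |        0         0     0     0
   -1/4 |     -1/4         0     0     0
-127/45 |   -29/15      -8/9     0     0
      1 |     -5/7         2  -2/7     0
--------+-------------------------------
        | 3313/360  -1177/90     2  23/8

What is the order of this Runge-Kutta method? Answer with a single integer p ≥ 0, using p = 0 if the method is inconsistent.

b = (3313/360, -1177/90, 2, 23/8)
c = (0, -1/4, -127/45, 1)
Ac = (0, 0, 2/9, 193/630)
Σ b_i: 3313/360·1 + (-1177/90)·1 + 2·1 + 23/8·1 = 1 ✓
b·c: (-1177/90)·(-1/4) + 2·(-127/45) + 23/8·1 = 1/2 ✓
b·c²: (-1177/90)·1/16 + 2·16129/2025 + 23/8·1 = 1165591/64800 ≠ 1/3 ⇒ order 2.
b·Ac: 2·2/9 + 23/8·193/630 = 6679/5040 ≠ 1/6

2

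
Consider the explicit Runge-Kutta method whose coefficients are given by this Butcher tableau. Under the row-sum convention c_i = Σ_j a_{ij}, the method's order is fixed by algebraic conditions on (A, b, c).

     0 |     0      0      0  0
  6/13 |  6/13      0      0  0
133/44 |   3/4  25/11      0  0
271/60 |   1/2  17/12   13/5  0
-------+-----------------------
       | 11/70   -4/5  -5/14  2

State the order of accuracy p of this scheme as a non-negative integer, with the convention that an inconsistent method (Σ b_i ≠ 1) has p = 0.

1

b = (11/70, -4/5, -5/14, 2)
c = (0, 6/13, 133/44, 271/60)
Ac = (0, 0, 150/143, 24347/2860)
Σ b_i: 11/70·1 + (-4/5)·1 + (-5/14)·1 + 2·1 = 1 ✓
b·c: (-4/5)·6/13 + (-5/14)·133/44 + 2·271/60 = 130151/17160 ≠ 1/2 ⇒ order 1.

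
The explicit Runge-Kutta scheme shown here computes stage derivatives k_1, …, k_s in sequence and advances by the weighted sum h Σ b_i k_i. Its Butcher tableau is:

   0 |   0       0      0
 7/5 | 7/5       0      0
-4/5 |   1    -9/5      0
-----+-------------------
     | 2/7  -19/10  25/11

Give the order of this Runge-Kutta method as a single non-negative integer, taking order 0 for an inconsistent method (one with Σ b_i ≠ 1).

0

b = (2/7, -19/10, 25/11)
c = (0, 7/5, -4/5)
Ac = (0, 0, -63/25)
Σ b_i: 2/7·1 + (-19/10)·1 + 25/11·1 = 507/770 ≠ 1 ⇒ order 0.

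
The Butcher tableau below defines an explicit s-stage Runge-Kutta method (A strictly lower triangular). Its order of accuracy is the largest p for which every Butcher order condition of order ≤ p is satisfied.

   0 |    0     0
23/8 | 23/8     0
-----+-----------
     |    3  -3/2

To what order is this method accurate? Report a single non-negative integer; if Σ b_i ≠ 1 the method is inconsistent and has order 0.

b = (3, -3/2)
c = (0, 23/8)
Σ b_i: 3·1 + (-3/2)·1 = 3/2 ≠ 1 ⇒ order 0.

0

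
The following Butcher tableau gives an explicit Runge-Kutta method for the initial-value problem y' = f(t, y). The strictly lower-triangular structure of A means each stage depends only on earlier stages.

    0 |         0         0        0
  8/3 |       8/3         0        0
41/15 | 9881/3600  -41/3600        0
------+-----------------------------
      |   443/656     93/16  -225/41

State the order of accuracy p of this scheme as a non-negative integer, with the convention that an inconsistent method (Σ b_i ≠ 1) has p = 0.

3

b = (443/656, 93/16, -225/41)
c = (0, 8/3, 41/15)
Ac = (0, 0, -41/1350)
Σ b_i: 443/656·1 + 93/16·1 + (-225/41)·1 = 1 ✓
b·c: 93/16·8/3 + (-225/41)·41/15 = 1/2 ✓
b·c²: 93/16·64/9 + (-225/41)·1681/225 = 1/3 ✓
b·Ac: (-225/41)·(-41/1350) = 1/6 ✓; 3 stages ⇒ order 3.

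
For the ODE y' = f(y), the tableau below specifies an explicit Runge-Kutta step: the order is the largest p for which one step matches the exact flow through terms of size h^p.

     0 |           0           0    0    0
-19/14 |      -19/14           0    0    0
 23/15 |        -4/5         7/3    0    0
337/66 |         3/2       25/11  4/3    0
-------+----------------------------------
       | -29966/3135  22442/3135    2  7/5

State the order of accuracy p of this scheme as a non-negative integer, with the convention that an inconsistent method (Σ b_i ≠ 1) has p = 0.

b = (-29966/3135, 22442/3135, 2, 7/5)
c = (0, -19/14, 23/15, 337/66)
Ac = (0, 0, -19/6, -7207/6930)
Σ b_i: (-29966/3135)·1 + 22442/3135·1 + 2·1 + 7/5·1 = 1 ✓
b·c: 22442/3135·(-19/14) + 2·23/15 + 7/5·337/66 = 1/2 ✓
b·c²: 22442/3135·361/196 + 2·529/225 + 7/5·113569/4356 = 5922817/108900 ≠ 1/3 ⇒ order 2.
b·Ac: 2·(-19/6) + 7/5·(-7207/6930) = -38557/4950 ≠ 1/6

2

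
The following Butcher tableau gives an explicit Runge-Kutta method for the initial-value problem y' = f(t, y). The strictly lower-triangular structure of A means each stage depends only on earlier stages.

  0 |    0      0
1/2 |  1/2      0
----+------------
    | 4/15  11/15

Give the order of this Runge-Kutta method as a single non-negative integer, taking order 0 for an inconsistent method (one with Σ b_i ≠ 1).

b = (4/15, 11/15)
c = (0, 1/2)
Σ b_i: 4/15·1 + 11/15·1 = 1 ✓
b·c: 11/15·1/2 = 11/30 ≠ 1/2 ⇒ order 1.

1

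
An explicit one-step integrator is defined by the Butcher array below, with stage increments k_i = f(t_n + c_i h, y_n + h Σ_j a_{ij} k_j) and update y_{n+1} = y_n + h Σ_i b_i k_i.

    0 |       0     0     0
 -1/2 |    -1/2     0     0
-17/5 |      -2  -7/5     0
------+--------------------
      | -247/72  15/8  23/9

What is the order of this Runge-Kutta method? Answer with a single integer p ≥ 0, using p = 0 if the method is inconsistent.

b = (-247/72, 15/8, 23/9)
c = (0, -1/2, -17/5)
Ac = (0, 0, 7/10)
Σ b_i: (-247/72)·1 + 15/8·1 + 23/9·1 = 1 ✓
b·c: 15/8·(-1/2) + 23/9·(-17/5) = -6931/720 ≠ 1/2 ⇒ order 1.

1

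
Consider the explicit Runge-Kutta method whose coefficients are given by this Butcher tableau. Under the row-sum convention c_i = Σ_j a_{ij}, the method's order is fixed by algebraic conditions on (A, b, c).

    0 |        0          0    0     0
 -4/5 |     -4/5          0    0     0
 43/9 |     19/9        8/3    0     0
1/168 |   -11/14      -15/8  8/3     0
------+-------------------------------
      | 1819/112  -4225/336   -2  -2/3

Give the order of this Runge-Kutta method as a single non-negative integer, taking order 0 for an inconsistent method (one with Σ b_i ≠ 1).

b = (1819/112, -4225/336, -2, -2/3)
c = (0, -4/5, 43/9, 1/168)
Ac = (0, 0, -32/15, 769/54)
Σ b_i: 1819/112·1 + (-4225/336)·1 + (-2)·1 + (-2/3)·1 = 1 ✓
b·c: (-4225/336)·(-4/5) + (-2)·43/9 + (-2/3)·1/168 = 1/2 ✓
b·c²: (-4225/336)·16/25 + (-2)·1849/81 + (-2/3)·1/28224 = -6820579/127008 ≠ 1/3 ⇒ order 2.
b·Ac: (-2)·(-32/15) + (-2/3)·769/54 = -2117/405 ≠ 1/6

2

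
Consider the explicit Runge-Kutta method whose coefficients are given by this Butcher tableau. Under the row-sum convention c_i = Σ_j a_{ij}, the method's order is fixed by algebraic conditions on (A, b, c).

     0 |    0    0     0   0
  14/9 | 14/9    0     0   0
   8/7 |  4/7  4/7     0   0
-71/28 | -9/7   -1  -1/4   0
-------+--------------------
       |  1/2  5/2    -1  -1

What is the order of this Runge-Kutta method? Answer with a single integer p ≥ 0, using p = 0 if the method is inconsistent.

b = (1/2, 5/2, -1, -1)
c = (0, 14/9, 8/7, -71/28)
Ac = (0, 0, 8/9, -116/63)
Σ b_i: 1/2·1 + 5/2·1 + (-1)·1 + (-1)·1 = 1 ✓
b·c: 5/2·14/9 + (-1)·8/7 + (-1)·(-71/28) = 1331/252 ≠ 1/2 ⇒ order 1.

1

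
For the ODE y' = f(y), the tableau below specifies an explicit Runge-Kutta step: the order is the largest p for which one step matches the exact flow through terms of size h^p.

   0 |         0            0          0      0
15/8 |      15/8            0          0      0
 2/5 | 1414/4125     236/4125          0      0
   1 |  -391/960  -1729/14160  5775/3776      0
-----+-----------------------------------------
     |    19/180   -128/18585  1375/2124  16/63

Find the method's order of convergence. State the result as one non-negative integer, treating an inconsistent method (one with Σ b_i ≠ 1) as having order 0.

b = (19/180, -128/18585, 1375/2124, 16/63)
c = (0, 15/8, 2/5, 1)
Ac = (0, 0, 59/550, 49/128)
Σ b_i: 19/180·1 + (-128/18585)·1 + 1375/2124·1 + 16/63·1 = 1 ✓
b·c: (-128/18585)·15/8 + 1375/2124·2/5 + 16/63·1 = 1/2 ✓
b·c²: (-128/18585)·225/64 + 1375/2124·4/25 + 16/63·1 = 1/3 ✓
b·Ac: 1375/2124·59/550 + 16/63·49/128 = 1/6 ✓
b·c³: (-128/18585)·3375/512 + 1375/2124·8/125 + 16/63·1 = 1/4 ✓
b·(c∘Ac): 1375/2124·59/1375 + 16/63·49/128 = 1/8 ✓
b·Ac²: 1375/2124·177/880 + 16/63·(-189/1024) = 1/12 ✓
b·A²c: 16/63·21/128 = 1/24 ✓; 4 stages ⇒ order 4.

4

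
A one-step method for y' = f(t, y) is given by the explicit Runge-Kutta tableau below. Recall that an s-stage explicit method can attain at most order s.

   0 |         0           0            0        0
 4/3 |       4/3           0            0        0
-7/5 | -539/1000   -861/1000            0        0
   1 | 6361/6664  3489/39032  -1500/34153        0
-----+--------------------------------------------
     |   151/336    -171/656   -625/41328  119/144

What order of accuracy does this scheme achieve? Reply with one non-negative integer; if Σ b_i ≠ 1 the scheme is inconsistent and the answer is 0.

4

b = (151/336, -171/656, -625/41328, 119/144)
c = (0, 4/3, -7/5, 1)
Ac = (0, 0, -287/250, 43/238)
Σ b_i: 151/336·1 + (-171/656)·1 + (-625/41328)·1 + 119/144·1 = 1 ✓
b·c: (-171/656)·4/3 + (-625/41328)·(-7/5) + 119/144·1 = 1/2 ✓
b·c²: (-171/656)·16/9 + (-625/41328)·49/25 + 119/144·1 = 1/3 ✓
b·Ac: (-625/41328)·(-287/250) + 119/144·43/238 = 1/6 ✓
b·c³: (-171/656)·64/27 + (-625/41328)·(-343/125) + 119/144·1 = 1/4 ✓
b·(c∘Ac): (-625/41328)·2009/1250 + 119/144·43/238 = 1/8 ✓
b·Ac²: (-625/41328)·(-574/375) + 119/144·26/357 = 1/12 ✓
b·A²c: 119/144·6/119 = 1/24 ✓; 4 stages ⇒ order 4.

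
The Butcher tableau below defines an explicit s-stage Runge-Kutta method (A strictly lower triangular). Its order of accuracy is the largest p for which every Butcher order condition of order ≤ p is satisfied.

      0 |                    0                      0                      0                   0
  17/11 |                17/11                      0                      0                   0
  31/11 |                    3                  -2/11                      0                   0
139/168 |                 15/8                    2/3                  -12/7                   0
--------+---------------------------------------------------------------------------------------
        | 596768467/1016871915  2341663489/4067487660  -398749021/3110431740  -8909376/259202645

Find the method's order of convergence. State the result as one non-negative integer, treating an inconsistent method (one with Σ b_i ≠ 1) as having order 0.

b = (596768467/1016871915, 2341663489/4067487660, -398749021/3110431740, -8909376/259202645)
c = (0, 17/11, 31/11, 139/168)
Ac = (0, 0, -34/121, -878/231)
Σ b_i: 596768467/1016871915·1 + 2341663489/4067487660·1 + (-398749021/3110431740)·1 + (-8909376/259202645)·1 = 1 ✓
b·c: 2341663489/4067487660·17/11 + (-398749021/3110431740)·31/11 + (-8909376/259202645)·139/168 = 1/2 ✓
b·c²: 2341663489/4067487660·289/121 + (-398749021/3110431740)·961/121 + (-8909376/259202645)·19321/28224 = 1/3 ✓
b·Ac: (-398749021/3110431740)·(-34/121) + (-8909376/259202645)·(-878/231) = 1/6 ✓
b·c³: 2341663489/4067487660·4913/1331 + (-398749021/3110431740)·29791/1331 + (-8909376/259202645)·2685619/4741632 = -928728714953/1215939546360 ≠ 1/4 ⇒ order 3.
b·(c∘Ac): (-398749021/3110431740)·(-1054/1331) + (-8909376/259202645)·(-61021/19404) = 1011402239/4825156930 ≠ 1/8
b·Ac²: (-398749021/3110431740)·(-578/1331) + (-8909376/259202645)·(-30550/2541) = 88242349079/188181120270 ≠ 1/12
b·A²c: (-8909376/259202645)·408/847 = -519289344/31363520045 ≠ 1/24

3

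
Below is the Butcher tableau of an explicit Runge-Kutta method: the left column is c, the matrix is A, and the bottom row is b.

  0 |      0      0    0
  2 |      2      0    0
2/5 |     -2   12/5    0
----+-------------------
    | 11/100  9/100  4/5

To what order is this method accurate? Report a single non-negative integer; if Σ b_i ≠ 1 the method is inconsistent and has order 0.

2

b = (11/100, 9/100, 4/5)
c = (0, 2, 2/5)
Ac = (0, 0, 24/5)
Σ b_i: 11/100·1 + 9/100·1 + 4/5·1 = 1 ✓
b·c: 9/100·2 + 4/5·2/5 = 1/2 ✓
b·c²: 9/100·4 + 4/5·4/25 = 61/125 ≠ 1/3 ⇒ order 2.
b·Ac: 4/5·24/5 = 96/25 ≠ 1/6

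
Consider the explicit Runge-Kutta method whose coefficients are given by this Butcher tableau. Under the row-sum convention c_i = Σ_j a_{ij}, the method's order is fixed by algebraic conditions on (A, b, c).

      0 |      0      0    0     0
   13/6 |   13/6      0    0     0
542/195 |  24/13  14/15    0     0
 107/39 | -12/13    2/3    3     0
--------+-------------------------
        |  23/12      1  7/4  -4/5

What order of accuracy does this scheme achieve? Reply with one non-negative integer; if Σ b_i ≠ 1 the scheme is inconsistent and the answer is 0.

0

b = (23/12, 1, 7/4, -4/5)
c = (0, 13/6, 542/195, 107/39)
Ac = (0, 0, 91/45, 5723/585)
Σ b_i: 23/12·1 + 1·1 + 7/4·1 + (-4/5)·1 = 58/15 ≠ 1 ⇒ order 0.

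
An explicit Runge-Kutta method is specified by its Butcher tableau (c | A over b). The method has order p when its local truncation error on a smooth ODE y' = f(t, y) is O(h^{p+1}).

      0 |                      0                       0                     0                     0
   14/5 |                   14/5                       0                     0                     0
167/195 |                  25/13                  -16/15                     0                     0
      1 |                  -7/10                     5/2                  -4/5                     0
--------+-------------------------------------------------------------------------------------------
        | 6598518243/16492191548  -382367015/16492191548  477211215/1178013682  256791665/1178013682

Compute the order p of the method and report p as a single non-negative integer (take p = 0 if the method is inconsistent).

3

b = (6598518243/16492191548, -382367015/16492191548, 477211215/1178013682, 256791665/1178013682)
c = (0, 14/5, 167/195, 1)
Ac = (0, 0, -224/75, 6157/975)
Σ b_i: 6598518243/16492191548·1 + (-382367015/16492191548)·1 + 477211215/1178013682·1 + 256791665/1178013682·1 = 1 ✓
b·c: (-382367015/16492191548)·14/5 + 477211215/1178013682·167/195 + 256791665/1178013682·1 = 1/2 ✓
b·c²: (-382367015/16492191548)·196/25 + 477211215/1178013682·27889/38025 + 256791665/1178013682·1 = 1/3 ✓
b·Ac: 477211215/1178013682·(-224/75) + 256791665/1178013682·6157/975 = 1/6 ✓
b·c³: (-382367015/16492191548)·2744/125 + 477211215/1178013682·4657463/7414875 + 256791665/1178013682·1 = -62904852592/1722845009925 ≠ 1/4 ⇒ order 3.
b·(c∘Ac): 477211215/1178013682·(-37408/14625) + 256791665/1178013682·6157/975 = 10024747163/29450342050 ≠ 1/8
b·Ac²: 477211215/1178013682·(-3136/375) + 256791665/1178013682·3614894/190125 = 1304090179591/1722845009925 ≠ 1/12
b·A²c: 256791665/1178013682·896/375 = 23008533184/44175513075 ≠ 1/24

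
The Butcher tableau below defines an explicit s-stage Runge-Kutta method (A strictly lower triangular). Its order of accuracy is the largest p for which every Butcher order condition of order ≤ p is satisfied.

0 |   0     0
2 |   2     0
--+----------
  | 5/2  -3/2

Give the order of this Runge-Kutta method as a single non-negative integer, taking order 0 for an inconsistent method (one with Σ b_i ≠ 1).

1

b = (5/2, -3/2)
c = (0, 2)
Σ b_i: 5/2·1 + (-3/2)·1 = 1 ✓
b·c: (-3/2)·2 = -3 ≠ 1/2 ⇒ order 1.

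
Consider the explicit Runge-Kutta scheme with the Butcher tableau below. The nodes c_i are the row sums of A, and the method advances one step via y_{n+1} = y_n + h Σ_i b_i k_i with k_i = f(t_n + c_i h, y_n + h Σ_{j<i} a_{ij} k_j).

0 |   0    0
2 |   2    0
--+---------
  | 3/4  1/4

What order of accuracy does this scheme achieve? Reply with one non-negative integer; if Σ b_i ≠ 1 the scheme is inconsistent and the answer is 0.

2

b = (3/4, 1/4)
c = (0, 2)
Σ b_i: 3/4·1 + 1/4·1 = 1 ✓
b·c: 1/4·2 = 1/2 ✓; 2 stages ⇒ order 2.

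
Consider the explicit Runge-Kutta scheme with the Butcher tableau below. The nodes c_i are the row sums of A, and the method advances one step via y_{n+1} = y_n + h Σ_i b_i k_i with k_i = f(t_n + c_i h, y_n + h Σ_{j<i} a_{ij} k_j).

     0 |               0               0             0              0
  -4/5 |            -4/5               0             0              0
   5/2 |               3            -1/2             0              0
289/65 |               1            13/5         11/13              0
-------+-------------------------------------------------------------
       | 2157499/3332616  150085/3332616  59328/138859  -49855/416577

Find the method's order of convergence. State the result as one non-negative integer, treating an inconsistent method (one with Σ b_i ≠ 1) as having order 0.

3

b = (2157499/3332616, 150085/3332616, 59328/138859, -49855/416577)
c = (0, -4/5, 5/2, 289/65)
Ac = (0, 0, 2/5, 23/650)
Σ b_i: 2157499/3332616·1 + 150085/3332616·1 + 59328/138859·1 + (-49855/416577)·1 = 1 ✓
b·c: 150085/3332616·(-4/5) + 59328/138859·5/2 + (-49855/416577)·289/65 = 1/2 ✓
b·c²: 150085/3332616·16/25 + 59328/138859·25/4 + (-49855/416577)·83521/4225 = 1/3 ✓
b·Ac: 59328/138859·2/5 + (-49855/416577)·23/650 = 1/6 ✓
b·c³: 150085/3332616·(-64/125) + 59328/138859·125/8 + (-49855/416577)·24137569/274625 = -174471113/45129175 ≠ 1/4 ⇒ order 3.
b·(c∘Ac): 59328/138859·1 + (-49855/416577)·6647/42250 = 8507027/20828850 ≠ 1/8
b·Ac²: 59328/138859·(-8/25) + (-49855/416577)·45191/6500 = -8071397/8331540 ≠ 1/12
b·A²c: (-49855/416577)·22/65 = -16874/416577 ≠ 1/24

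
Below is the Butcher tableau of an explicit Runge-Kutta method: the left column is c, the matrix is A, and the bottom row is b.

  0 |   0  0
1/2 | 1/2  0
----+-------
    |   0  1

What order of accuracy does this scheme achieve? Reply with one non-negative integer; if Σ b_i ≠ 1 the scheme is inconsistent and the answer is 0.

b = (0, 1)
c = (0, 1/2)
Σ b_i: 1·1 = 1 ✓
b·c: 1·1/2 = 1/2 ✓; 2 stages ⇒ order 2.

2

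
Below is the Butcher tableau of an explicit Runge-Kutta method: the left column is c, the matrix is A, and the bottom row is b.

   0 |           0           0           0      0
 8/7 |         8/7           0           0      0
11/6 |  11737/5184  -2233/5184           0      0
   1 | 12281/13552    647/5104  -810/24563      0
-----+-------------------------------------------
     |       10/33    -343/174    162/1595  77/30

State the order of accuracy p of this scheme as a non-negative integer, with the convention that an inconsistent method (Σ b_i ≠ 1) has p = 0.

b = (10/33, -343/174, 162/1595, 77/30)
c = (0, 8/7, 11/6, 1)
Ac = (0, 0, -319/648, 13/154)
Σ b_i: 10/33·1 + (-343/174)·1 + 162/1595·1 + 77/30·1 = 1 ✓
b·c: (-343/174)·8/7 + 162/1595·11/6 + 77/30·1 = 1/2 ✓
b·c²: (-343/174)·64/49 + 162/1595·121/36 + 77/30·1 = 1/3 ✓
b·Ac: 162/1595·(-319/648) + 77/30·13/154 = 1/6 ✓
b·c³: (-343/174)·512/343 + 162/1595·1331/216 + 77/30·1 = 1/4 ✓
b·(c∘Ac): 162/1595·(-3509/3888) + 77/30·13/154 = 1/8 ✓
b·Ac²: 162/1595·(-319/567) + 77/30·59/1078 = 1/12 ✓
b·A²c: 77/30·5/308 = 1/24 ✓; 4 stages ⇒ order 4.

4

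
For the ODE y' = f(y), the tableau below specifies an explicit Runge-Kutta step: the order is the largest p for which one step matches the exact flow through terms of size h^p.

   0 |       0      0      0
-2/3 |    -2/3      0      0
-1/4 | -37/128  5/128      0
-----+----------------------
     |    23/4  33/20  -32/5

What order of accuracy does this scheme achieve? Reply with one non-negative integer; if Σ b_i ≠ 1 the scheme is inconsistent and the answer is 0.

b = (23/4, 33/20, -32/5)
c = (0, -2/3, -1/4)
Ac = (0, 0, -5/192)
Σ b_i: 23/4·1 + 33/20·1 + (-32/5)·1 = 1 ✓
b·c: 33/20·(-2/3) + (-32/5)·(-1/4) = 1/2 ✓
b·c²: 33/20·4/9 + (-32/5)·1/16 = 1/3 ✓
b·Ac: (-32/5)·(-5/192) = 1/6 ✓; 3 stages ⇒ order 3.

3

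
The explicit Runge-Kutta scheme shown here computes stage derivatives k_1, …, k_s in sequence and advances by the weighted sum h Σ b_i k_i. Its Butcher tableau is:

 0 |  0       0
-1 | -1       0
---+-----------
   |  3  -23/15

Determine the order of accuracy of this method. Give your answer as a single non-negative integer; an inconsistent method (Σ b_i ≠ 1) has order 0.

0

b = (3, -23/15)
c = (0, -1)
Σ b_i: 3·1 + (-23/15)·1 = 22/15 ≠ 1 ⇒ order 0.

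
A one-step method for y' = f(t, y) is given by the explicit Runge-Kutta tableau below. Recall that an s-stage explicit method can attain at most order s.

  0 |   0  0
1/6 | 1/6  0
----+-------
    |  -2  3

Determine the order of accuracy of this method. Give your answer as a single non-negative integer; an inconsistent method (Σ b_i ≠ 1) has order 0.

2

b = (-2, 3)
c = (0, 1/6)
Σ b_i: (-2)·1 + 3·1 = 1 ✓
b·c: 3·1/6 = 1/2 ✓; 2 stages ⇒ order 2.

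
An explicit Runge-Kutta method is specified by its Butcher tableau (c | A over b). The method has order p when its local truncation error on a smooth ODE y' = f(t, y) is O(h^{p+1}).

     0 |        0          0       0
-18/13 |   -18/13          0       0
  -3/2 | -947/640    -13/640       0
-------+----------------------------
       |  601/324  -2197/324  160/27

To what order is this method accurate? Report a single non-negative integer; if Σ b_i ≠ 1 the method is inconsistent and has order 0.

b = (601/324, -2197/324, 160/27)
c = (0, -18/13, -3/2)
Ac = (0, 0, 9/320)
Σ b_i: 601/324·1 + (-2197/324)·1 + 160/27·1 = 1 ✓
b·c: (-2197/324)·(-18/13) + 160/27·(-3/2) = 1/2 ✓
b·c²: (-2197/324)·324/169 + 160/27·9/4 = 1/3 ✓
b·Ac: 160/27·9/320 = 1/6 ✓; 3 stages ⇒ order 3.

3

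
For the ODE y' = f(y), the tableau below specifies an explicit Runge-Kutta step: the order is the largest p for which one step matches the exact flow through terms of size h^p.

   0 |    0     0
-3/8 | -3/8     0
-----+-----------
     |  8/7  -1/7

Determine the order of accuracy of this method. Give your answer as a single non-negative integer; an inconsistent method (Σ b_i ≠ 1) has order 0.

1

b = (8/7, -1/7)
c = (0, -3/8)
Σ b_i: 8/7·1 + (-1/7)·1 = 1 ✓
b·c: (-1/7)·(-3/8) = 3/56 ≠ 1/2 ⇒ order 1.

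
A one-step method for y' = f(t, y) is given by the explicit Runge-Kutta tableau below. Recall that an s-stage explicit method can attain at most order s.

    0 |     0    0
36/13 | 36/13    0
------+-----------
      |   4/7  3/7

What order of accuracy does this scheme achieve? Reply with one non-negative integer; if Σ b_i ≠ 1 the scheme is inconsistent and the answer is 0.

b = (4/7, 3/7)
c = (0, 36/13)
Σ b_i: 4/7·1 + 3/7·1 = 1 ✓
b·c: 3/7·36/13 = 108/91 ≠ 1/2 ⇒ order 1.

1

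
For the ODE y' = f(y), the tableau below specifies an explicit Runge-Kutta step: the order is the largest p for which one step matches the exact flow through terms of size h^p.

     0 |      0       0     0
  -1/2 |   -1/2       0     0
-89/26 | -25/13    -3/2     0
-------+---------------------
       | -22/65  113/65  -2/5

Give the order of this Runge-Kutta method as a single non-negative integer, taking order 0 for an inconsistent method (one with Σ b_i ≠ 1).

2

b = (-22/65, 113/65, -2/5)
c = (0, -1/2, -89/26)
Ac = (0, 0, 3/4)
Σ b_i: (-22/65)·1 + 113/65·1 + (-2/5)·1 = 1 ✓
b·c: 113/65·(-1/2) + (-2/5)·(-89/26) = 1/2 ✓
b·c²: 113/65·1/4 + (-2/5)·7921/676 = -14373/3380 ≠ 1/3 ⇒ order 2.
b·Ac: (-2/5)·3/4 = -3/10 ≠ 1/6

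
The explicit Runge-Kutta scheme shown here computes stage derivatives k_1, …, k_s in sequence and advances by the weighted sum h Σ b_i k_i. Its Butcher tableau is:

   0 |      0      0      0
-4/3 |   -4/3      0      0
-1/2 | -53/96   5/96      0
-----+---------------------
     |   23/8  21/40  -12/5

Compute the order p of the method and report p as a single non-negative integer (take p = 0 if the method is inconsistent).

3

b = (23/8, 21/40, -12/5)
c = (0, -4/3, -1/2)
Ac = (0, 0, -5/72)
Σ b_i: 23/8·1 + 21/40·1 + (-12/5)·1 = 1 ✓
b·c: 21/40·(-4/3) + (-12/5)·(-1/2) = 1/2 ✓
b·c²: 21/40·16/9 + (-12/5)·1/4 = 1/3 ✓
b·Ac: (-12/5)·(-5/72) = 1/6 ✓; 3 stages ⇒ order 3.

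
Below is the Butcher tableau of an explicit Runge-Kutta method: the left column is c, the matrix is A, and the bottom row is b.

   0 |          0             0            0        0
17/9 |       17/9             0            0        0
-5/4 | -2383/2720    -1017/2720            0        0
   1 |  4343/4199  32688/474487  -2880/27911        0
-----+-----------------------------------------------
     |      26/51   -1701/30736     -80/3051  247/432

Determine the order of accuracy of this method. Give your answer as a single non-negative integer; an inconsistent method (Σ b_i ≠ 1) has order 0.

4

b = (26/51, -1701/30736, -80/3051, 247/432)
c = (0, 17/9, -5/4, 1)
Ac = (0, 0, -113/160, 64/247)
Σ b_i: 26/51·1 + (-1701/30736)·1 + (-80/3051)·1 + 247/432·1 = 1 ✓
b·c: (-1701/30736)·17/9 + (-80/3051)·(-5/4) + 247/432·1 = 1/2 ✓
b·c²: (-1701/30736)·289/81 + (-80/3051)·25/16 + 247/432·1 = 1/3 ✓
b·Ac: (-80/3051)·(-113/160) + 247/432·64/247 = 1/6 ✓
b·c³: (-1701/30736)·4913/729 + (-80/3051)·(-125/64) + 247/432·1 = 1/4 ✓
b·(c∘Ac): (-80/3051)·113/128 + 247/432·64/247 = 1/8 ✓
b·Ac²: (-80/3051)·(-1921/1440) + 247/432·188/2223 = 1/12 ✓
b·A²c: 247/432·18/247 = 1/24 ✓; 4 stages ⇒ order 4.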